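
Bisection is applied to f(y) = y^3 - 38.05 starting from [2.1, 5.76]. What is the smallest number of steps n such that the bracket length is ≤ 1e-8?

29

Initial width b − a = 5.76 − 2.1 = 3.660000.
After n steps the width is (b−a)/2^n; need (b−a)/2^n ≤ 1e-8.
So n ≥ log₂(3.660000/1e-8) = log₂(366000000.0000) ≈ 28.4473.
Hence n = 29.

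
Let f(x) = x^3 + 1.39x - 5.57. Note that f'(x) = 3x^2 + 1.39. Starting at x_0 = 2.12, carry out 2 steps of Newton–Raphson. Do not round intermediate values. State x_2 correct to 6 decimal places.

Newton update: x ← x − f(x)/f'(x).
x_0 = 2.120000: f = 6.904928, f' = 14.873200 → x_1 = 2.120000 - (6.904928)/(14.873200) = 1.655747
x_1 = 1.655747: f = 1.270715, f' = 9.614494 → x_2 = 1.655747 - (1.270715)/(9.614494) = 1.523580

1.523580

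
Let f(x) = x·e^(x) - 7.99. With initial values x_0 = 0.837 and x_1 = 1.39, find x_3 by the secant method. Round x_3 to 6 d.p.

1.582423

Secant update: x_(k+1) = x_k − f(x_k)·(x_k − x_(k-1))/(f(x_k) − f(x_(k-1))).
f(x_0) = -6.057009, f(x_1) = -2.409358
x_2 = 1.390000 - (-2.409358)·(1.390000 - 0.837000)/(-2.409358 - (-6.057009)) = 1.755269; f(x_2) = 2.164245
x_3 = 1.755269 - (2.164245)·(1.755269 - 1.390000)/(2.164245 - (-2.409358)) = 1.582423; f(x_3) = -0.288773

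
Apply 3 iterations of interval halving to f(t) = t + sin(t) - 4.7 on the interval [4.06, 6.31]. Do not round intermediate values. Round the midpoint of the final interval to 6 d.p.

f(4.060000) = -1.434636, f(6.310000) = 1.636811 (opposite signs)
step 1: m = 5.185000, f(m) = -0.405383 < 0 → root in [5.185000, 6.310000]
step 2: m = 5.747500, f(m) = 0.537070 > 0 → root in [5.185000, 5.747500]
step 3: m = 5.466250, f(m) = 0.037198 > 0 → root in [5.185000, 5.466250]
Midpoint of [5.185000, 5.466250] = 5.325625

5.325625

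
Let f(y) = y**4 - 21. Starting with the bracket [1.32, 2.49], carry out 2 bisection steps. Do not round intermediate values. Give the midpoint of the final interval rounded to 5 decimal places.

f(1.320000) = -17.964042, f(2.490000) = 17.441240 (opposite signs)
step 1: m = 1.905000, f(m) = -7.830178 < 0 → root in [1.905000, 2.490000]
step 2: m = 2.197500, f(m) = 2.319301 > 0 → root in [1.905000, 2.197500]
Midpoint of [1.905000, 2.197500] = 2.051250

2.05125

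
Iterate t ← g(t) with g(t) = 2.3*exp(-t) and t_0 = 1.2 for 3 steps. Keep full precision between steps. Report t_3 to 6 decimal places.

0.727929

t_1 = g(1.200000) = 0.692747
t_2 = g(0.692747) = 1.150461
t_3 = g(1.150461) = 0.727929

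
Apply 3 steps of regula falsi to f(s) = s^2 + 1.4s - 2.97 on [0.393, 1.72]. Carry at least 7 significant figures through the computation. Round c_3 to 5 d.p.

False-position update: c = (a·f(b) − b·f(a))/(f(b) − f(a)); replace the endpoint whose sign matches f(c).
f(0.393000) = -2.265351, f(1.720000) = 2.396400
step 1: c = 1.037848, f(c) = -0.439884 < 0 → new bracket [1.037848, 1.720000]
step 2: c = 1.143644, f(c) = -0.060976 < 0 → new bracket [1.143644, 1.720000]
step 3: c = 1.157946, f(c) = -0.008038 < 0 → new bracket [1.157946, 1.720000]

1.15795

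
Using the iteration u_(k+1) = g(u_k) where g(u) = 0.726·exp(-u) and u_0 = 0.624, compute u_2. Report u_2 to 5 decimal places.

0.49204

u_1 = g(0.624000) = 0.388989
u_2 = g(0.388989) = 0.492041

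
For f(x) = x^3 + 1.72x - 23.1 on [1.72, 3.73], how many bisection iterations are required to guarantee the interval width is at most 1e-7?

Initial width b − a = 3.73 − 1.72 = 2.010000.
After n steps the width is (b−a)/2^n; need (b−a)/2^n ≤ 1e-7.
So n ≥ log₂(2.010000/1e-7) = log₂(20100000.0000) ≈ 24.2607.
Hence n = 25.

25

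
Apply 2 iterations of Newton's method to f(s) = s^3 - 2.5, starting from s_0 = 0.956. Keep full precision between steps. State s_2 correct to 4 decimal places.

f'(s) = 3s^2
s_0 = 0.956000: f = -1.626277, f' = 2.741808 → s_1 = 0.956000 - (-1.626277)/(2.741808) = 1.549140
s_1 = 1.549140: f = 1.217683, f' = 7.199508 → s_2 = 1.549140 - (1.217683)/(7.199508) = 1.380006

1.3800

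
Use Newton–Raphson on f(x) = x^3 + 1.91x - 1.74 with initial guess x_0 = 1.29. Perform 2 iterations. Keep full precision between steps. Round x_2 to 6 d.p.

0.731940

f'(x) = 3x^2 + 1.91
x_0 = 1.290000: f = 2.870589, f' = 6.902300 → x_1 = 1.290000 - (2.870589)/(6.902300) = 0.874111
x_1 = 0.874111: f = 0.597435, f' = 4.202211 → x_2 = 0.874111 - (0.597435)/(4.202211) = 0.731940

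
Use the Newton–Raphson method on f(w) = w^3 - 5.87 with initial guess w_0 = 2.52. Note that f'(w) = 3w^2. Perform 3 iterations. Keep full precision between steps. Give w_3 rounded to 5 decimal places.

1.80405

w_0 = 2.520000: f = 10.133008, f' = 19.051200 → w_1 = 2.520000 - (10.133008)/(19.051200) = 1.988117
w_1 = 1.988117: f = 1.988250, f' = 11.857828 → w_2 = 1.988117 - (1.988250)/(11.857828) = 1.820443
w_2 = 1.820443: f = 0.162971, f' = 9.942038 → w_3 = 1.820443 - (0.162971)/(9.942038) = 1.804051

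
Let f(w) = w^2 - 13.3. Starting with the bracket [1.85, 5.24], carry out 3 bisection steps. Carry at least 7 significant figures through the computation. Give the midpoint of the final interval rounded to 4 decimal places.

f(1.850000) = -9.877500, f(5.240000) = 14.157600 (opposite signs)
step 1: m = 3.545000, f(m) = -0.732975 < 0 → root in [3.545000, 5.240000]
step 2: m = 4.392500, f(m) = 5.994056 > 0 → root in [3.545000, 4.392500]
step 3: m = 3.968750, f(m) = 2.450977 > 0 → root in [3.545000, 3.968750]
Midpoint of [3.545000, 3.968750] = 3.756875

3.7569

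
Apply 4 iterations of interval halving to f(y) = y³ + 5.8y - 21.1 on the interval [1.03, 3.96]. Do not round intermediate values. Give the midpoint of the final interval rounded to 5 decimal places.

2.03719

f(1.030000) = -14.033273, f(3.960000) = 63.967136 (opposite signs)
step 1: m = 2.495000, f(m) = 8.902437 > 0 → root in [1.030000, 2.495000]
step 2: m = 1.762500, f(m) = -5.402459 < 0 → root in [1.762500, 2.495000]
step 3: m = 2.128750, f(m) = 0.893344 > 0 → root in [1.762500, 2.128750]
step 4: m = 1.945625, f(m) = -2.450296 < 0 → root in [1.945625, 2.128750]
Midpoint of [1.945625, 2.128750] = 2.037187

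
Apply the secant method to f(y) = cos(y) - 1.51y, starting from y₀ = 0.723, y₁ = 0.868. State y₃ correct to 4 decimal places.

0.5613

f(y_0) = -0.341906, f(y_1) = -0.664326
y_2 = 0.868000 - (-0.664326)·(0.868000 - 0.723000)/(-0.664326 - (-0.341906)) = 0.569237; f(y_2) = -0.017235
y_3 = 0.569237 - (-0.017235)·(0.569237 - 0.868000)/(-0.017235 - (-0.664326)) = 0.561279; f(y_3) = -0.000957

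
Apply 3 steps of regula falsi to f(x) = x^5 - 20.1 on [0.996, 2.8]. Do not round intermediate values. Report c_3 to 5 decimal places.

f(0.996000) = -19.119841, f(2.800000) = 152.003680
step 1: c = 1.197563, f(c) = -17.636843 < 0 → new bracket [1.197563, 2.800000]
step 2: c = 1.364162, f(c) = -15.375783 < 0 → new bracket [1.364162, 2.800000]
step 3: c = 1.496061, f(c) = -12.605440 < 0 → new bracket [1.496061, 2.800000]

1.49606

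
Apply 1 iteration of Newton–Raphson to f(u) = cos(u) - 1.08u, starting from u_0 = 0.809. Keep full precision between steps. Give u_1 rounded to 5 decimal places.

0.70726

f'(u) = -sin(u) - 1.08
u_0 = 0.809000: f = -0.183498, f' = -1.803597 → u_1 = 0.809000 - (-0.183498)/(-1.803597) = 0.707260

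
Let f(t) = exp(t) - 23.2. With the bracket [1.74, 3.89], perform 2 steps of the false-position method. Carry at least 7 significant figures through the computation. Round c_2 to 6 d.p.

f(1.740000) = -17.502657, f(3.890000) = 25.710887
step 1: c = 2.610808, f(c) = -9.589953 < 0 → new bracket [2.610808, 3.890000]
step 2: c = 2.958318, f(c) = -3.934458 < 0 → new bracket [2.958318, 3.890000]

2.958318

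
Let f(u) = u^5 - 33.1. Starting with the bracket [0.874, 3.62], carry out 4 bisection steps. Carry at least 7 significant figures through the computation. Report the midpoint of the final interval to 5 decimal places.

f(0.874000) = -32.590015, f(3.620000) = 588.545584 (opposite signs)
step 1: m = 2.247000, f(m) = 24.181629 > 0 → root in [0.874000, 2.247000]
step 2: m = 1.560500, f(m) = -23.846227 < 0 → root in [1.560500, 2.247000]
step 3: m = 1.903750, f(m) = -8.093692 < 0 → root in [1.903750, 2.247000]
step 4: m = 2.075375, f(m) = 5.401966 > 0 → root in [1.903750, 2.075375]
Midpoint of [1.903750, 2.075375] = 1.989563

1.98956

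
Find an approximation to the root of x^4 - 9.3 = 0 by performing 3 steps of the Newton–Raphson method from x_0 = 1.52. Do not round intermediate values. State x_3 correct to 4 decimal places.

f'(x) = 4x^3
x_0 = 1.520000: f = -3.962052, f' = 14.047232 → x_1 = 1.520000 - (-3.962052)/(14.047232) = 1.802052
x_1 = 1.802052: f = 1.245554, f' = 23.407878 → x_2 = 1.802052 - (1.245554)/(23.407878) = 1.748841
x_2 = 1.748841: f = 0.054090, f' = 21.394944 → x_3 = 1.748841 - (0.054090)/(21.394944) = 1.746313

1.7463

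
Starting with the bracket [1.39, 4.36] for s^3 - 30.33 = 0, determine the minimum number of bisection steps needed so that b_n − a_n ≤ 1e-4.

15

Initial width b − a = 4.36 − 1.39 = 2.970000.
After n steps the width is (b−a)/2^n; need (b−a)/2^n ≤ 1e-4.
So n ≥ log₂(2.970000/1e-4) = log₂(29700.0000) ≈ 14.8582.
Hence n = 15.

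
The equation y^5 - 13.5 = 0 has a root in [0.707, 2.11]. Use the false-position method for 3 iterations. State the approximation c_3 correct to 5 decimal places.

f(0.707000) = -13.323357, f(2.110000) = 28.322720
step 1: c = 1.155846, f(c) = -11.436998 < 0 → new bracket [1.155846, 2.110000]
step 2: c = 1.430311, f(c) = -7.513782 < 0 → new bracket [1.430311, 2.110000]
step 3: c = 1.572820, f(c) = -3.875114 < 0 → new bracket [1.572820, 2.110000]

1.57282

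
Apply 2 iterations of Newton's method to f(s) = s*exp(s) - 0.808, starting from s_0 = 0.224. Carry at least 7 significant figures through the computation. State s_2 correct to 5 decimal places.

Newton update: s ← s − f(s)/f'(s).
f'(s) = (s+1)*exp(s)
s_0 = 0.224000: f = -0.527760, f' = 1.531311 → s_1 = 0.224000 - (-0.527760)/(1.531311) = 0.568646
s_1 = 0.568646: f = 0.196157, f' = 2.770032 → s_2 = 0.568646 - (0.196157)/(2.770032) = 0.497832

0.49783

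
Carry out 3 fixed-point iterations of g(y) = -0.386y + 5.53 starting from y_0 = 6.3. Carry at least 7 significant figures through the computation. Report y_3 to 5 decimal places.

y_1 = g(6.300000) = 3.098200
y_2 = g(3.098200) = 4.334095
y_3 = g(4.334095) = 3.857039

3.85704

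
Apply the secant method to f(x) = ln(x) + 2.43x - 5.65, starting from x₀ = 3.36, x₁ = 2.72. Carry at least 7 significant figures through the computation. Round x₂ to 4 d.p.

f(x_0) = 3.726741, f(x_1) = 1.960232
x_2 = 2.720000 - (1.960232)·(2.720000 - 3.360000)/(1.960232 - (3.726741)) = 2.009815; f(x_2) = -0.068107

2.0098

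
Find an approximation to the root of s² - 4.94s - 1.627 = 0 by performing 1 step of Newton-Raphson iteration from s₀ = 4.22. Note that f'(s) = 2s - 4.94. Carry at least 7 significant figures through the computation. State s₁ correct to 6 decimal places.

Newton update: s ← s − f(s)/f'(s).
s_0 = 4.220000: f = -4.665400, f' = 3.500000 → s_1 = 4.220000 - (-4.665400)/(3.500000) = 5.552971

5.552971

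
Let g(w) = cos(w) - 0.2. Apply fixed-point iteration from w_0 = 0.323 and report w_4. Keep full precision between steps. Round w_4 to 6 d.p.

0.589158

w_1 = g(0.323000) = 0.748287
w_2 = g(0.748287) = 0.532855
w_3 = g(0.532855) = 0.661360
w_4 = g(0.661360) = 0.589158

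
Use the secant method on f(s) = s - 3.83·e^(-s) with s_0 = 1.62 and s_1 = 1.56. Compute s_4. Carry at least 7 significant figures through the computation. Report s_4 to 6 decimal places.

1.178616

f(s_0) = 0.862048, f(s_1) = 0.755179
s_2 = 1.560000 - (0.755179)·(1.560000 - 1.620000)/(0.755179 - (0.862048)) = 1.136017; f(s_2) = -0.093779
s_3 = 1.136017 - (-0.093779)·(1.136017 - 1.560000)/(-0.093779 - (0.755179)) = 1.182851; f(s_3) = 0.009325
s_4 = 1.182851 - (0.009325)·(1.182851 - 1.136017)/(0.009325 - (-0.093779)) = 1.178616; f(s_4) = 0.000108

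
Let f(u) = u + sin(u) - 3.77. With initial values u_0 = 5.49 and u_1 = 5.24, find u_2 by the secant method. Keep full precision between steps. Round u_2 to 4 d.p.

f(u_0) = 1.007408, f(u_1) = 0.605988
u_2 = 5.240000 - (0.605988)·(5.240000 - 5.490000)/(0.605988 - (1.007408)) = 4.862598; f(u_2) = 0.103858

4.8626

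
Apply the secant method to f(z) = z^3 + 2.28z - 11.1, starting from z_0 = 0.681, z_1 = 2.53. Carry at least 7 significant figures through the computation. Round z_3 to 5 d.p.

f(z_0) = -9.231499, f(z_1) = 10.862677
z_2 = 2.530000 - (10.862677)·(2.530000 - 0.681000)/(10.862677 - (-9.231499)) = 1.530452; f(z_2) = -4.025816
z_3 = 1.530452 - (-4.025816)·(1.530452 - 2.530000)/(-4.025816 - (10.862677)) = 1.800728; f(z_3) = -1.155265

1.80073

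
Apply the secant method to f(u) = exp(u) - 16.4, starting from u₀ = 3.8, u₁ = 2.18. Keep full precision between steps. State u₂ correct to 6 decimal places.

2.521292

Secant update: u_(k+1) = u_k − f(u_k)·(u_k − u_(k-1))/(f(u_k) − f(u_(k-1))).
f(u_0) = 28.301184, f(u_1) = -7.553694
u_2 = 2.180000 - (-7.553694)·(2.180000 - 3.800000)/(-7.553694 - (28.301184)) = 2.521292; f(u_2) = -3.955335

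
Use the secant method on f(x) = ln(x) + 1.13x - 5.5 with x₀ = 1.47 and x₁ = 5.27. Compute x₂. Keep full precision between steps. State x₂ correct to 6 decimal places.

f(x_0) = -3.453638, f(x_1) = 2.117130
x_2 = 5.270000 - (2.117130)·(5.270000 - 1.470000)/(2.117130 - (-3.453638)) = 3.825837; f(x_2) = 0.164973

3.825837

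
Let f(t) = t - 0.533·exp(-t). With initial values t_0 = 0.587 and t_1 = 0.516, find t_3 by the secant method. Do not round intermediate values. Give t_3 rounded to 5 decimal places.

Secant update: t_(k+1) = t_k − f(t_k)·(t_k − t_(k-1))/(f(t_k) − f(t_(k-1))).
f(t_0) = 0.290656, f(t_1) = 0.197850
t_2 = 0.516000 - (0.197850)·(0.516000 - 0.587000)/(0.197850 - (0.290656)) = 0.364636; f(t_2) = -0.005505
t_3 = 0.364636 - (-0.005505)·(0.364636 - 0.516000)/(-0.005505 - (0.197850)) = 0.368734; f(t_3) = 0.000106

0.36873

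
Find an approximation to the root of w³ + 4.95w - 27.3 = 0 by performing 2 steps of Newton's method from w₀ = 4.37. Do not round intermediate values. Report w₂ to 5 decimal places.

Newton update: w ← w − f(w)/f'(w).
f'(w) = 3w² + 4.95
w_0 = 4.370000: f = 77.784953, f' = 62.240700 → w_1 = 4.370000 - (77.784953)/(62.240700) = 3.120256
w_1 = 3.120256: f = 18.524065, f' = 34.157989 → w_2 = 3.120256 - (18.524065)/(34.157989) = 2.577950

2.57795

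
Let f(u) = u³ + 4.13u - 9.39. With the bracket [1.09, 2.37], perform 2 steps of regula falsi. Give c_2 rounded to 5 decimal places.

1.44354

f(1.090000) = -3.593271, f(2.370000) = 13.710153
step 1: c = 1.355808, f(c) = -1.298247 < 0 → new bracket [1.355808, 2.370000]
step 2: c = 1.443537, f(c) = -0.420152 < 0 → new bracket [1.443537, 2.370000]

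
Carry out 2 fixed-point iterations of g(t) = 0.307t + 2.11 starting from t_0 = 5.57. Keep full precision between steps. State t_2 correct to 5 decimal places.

t_1 = g(5.570000) = 3.819990
t_2 = g(3.819990) = 3.282737

3.28274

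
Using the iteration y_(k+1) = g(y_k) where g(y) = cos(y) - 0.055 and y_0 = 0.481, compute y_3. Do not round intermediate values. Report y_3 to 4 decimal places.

0.7596

y_1 = g(0.481000) = 0.831533
y_2 = g(0.831533) = 0.618744
y_3 = g(0.618744) = 0.759608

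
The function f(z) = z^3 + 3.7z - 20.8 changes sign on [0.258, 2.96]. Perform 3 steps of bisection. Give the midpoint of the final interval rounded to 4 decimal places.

f(0.258000) = -19.828226, f(2.960000) = 16.086336 (opposite signs)
step 1: m = 1.609000, f(m) = -10.681190 < 0 → root in [1.609000, 2.960000]
step 2: m = 2.284500, f(m) = -0.424681 < 0 → root in [2.284500, 2.960000]
step 3: m = 2.622250, f(m) = 6.933428 > 0 → root in [2.284500, 2.622250]
Midpoint of [2.284500, 2.622250] = 2.453375

2.4534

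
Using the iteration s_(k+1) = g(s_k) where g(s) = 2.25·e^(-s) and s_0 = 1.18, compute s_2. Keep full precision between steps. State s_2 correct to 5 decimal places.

s_1 = g(1.180000) = 0.691377
s_2 = g(0.691377) = 1.126993

1.12699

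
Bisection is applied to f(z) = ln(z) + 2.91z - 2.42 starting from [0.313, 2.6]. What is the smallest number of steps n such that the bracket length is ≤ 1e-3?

12

Initial width b − a = 2.6 − 0.313 = 2.287000.
After n steps the width is (b−a)/2^n; need (b−a)/2^n ≤ 1e-3.
So n ≥ log₂(2.287000/1e-3) = log₂(2287.0000) ≈ 11.1592.
Hence n = 12.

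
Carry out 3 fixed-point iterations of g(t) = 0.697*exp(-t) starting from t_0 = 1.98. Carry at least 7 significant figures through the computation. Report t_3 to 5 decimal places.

t_1 = g(1.980000) = 0.096234
t_2 = g(0.096234) = 0.633051
t_3 = g(0.633051) = 0.370086

0.37009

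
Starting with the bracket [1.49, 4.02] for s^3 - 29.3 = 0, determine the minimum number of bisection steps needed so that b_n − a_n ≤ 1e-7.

Initial width b − a = 4.02 − 1.49 = 2.530000.
After n steps the width is (b−a)/2^n; need (b−a)/2^n ≤ 1e-7.
So n ≥ log₂(2.530000/1e-7) = log₂(25300000.0000) ≈ 24.5926.
Hence n = 25.

25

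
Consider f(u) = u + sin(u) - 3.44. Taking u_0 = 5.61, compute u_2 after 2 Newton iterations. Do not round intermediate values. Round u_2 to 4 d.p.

Newton update: u ← u − f(u)/f'(u).
f'(u) = 1 + cos(u)
u_0 = 5.610000: f = 1.546520, f' = 1.781840 → u_1 = 5.610000 - (1.546520)/(1.781840) = 4.742065
u_1 = 4.742065: f = 0.302506, f' = 1.029672 → u_2 = 4.742065 - (0.302506)/(1.029672) = 4.448277

4.4483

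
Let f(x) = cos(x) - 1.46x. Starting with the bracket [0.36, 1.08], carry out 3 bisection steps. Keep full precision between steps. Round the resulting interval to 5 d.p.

f(0.360000) = 0.410297, f(1.080000) = -1.105472 (opposite signs)
step 1: m = 0.720000, f(m) = -0.299394 < 0 → root in [0.360000, 0.720000]
step 2: m = 0.540000, f(m) = 0.069309 > 0 → root in [0.540000, 0.720000]
step 3: m = 0.630000, f(m) = -0.111772 < 0 → root in [0.540000, 0.630000]

[0.54000, 0.63000]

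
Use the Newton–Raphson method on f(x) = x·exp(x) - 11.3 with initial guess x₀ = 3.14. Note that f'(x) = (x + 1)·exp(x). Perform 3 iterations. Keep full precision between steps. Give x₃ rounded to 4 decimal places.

1.8550

x_0 = 3.140000: f = 61.246142, f' = 95.650009 → x_1 = 3.140000 - (61.246142)/(95.650009) = 2.499685
x_1 = 2.499685: f = 19.142804, f' = 42.621460 → x_2 = 2.499685 - (19.142804)/(42.621460) = 2.050550
x_2 = 2.050550: f = 4.637223, f' = 23.709395 → x_3 = 2.050550 - (4.637223)/(23.709395) = 1.854964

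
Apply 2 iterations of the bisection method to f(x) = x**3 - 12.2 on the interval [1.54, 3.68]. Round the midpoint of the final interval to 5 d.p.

2.34250

f(1.540000) = -8.547736, f(3.680000) = 37.636032 (opposite signs)
step 1: m = 2.610000, f(m) = 5.579581 > 0 → root in [1.540000, 2.610000]
step 2: m = 2.075000, f(m) = -3.265828 < 0 → root in [2.075000, 2.610000]
Midpoint of [2.075000, 2.610000] = 2.342500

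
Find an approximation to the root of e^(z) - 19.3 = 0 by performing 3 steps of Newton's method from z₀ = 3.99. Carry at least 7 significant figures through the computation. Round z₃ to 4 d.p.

f'(z) = e^(z)
z_0 = 3.990000: f = 34.754889, f' = 54.054889 → z_1 = 3.990000 - (34.754889)/(54.054889) = 3.347044
z_1 = 3.347044: f = 9.118618, f' = 28.418618 → z_2 = 3.347044 - (9.118618)/(28.418618) = 3.026177
z_2 = 3.026177: f = 1.318253, f' = 20.618253 → z_3 = 3.026177 - (1.318253)/(20.618253) = 2.962241

2.9622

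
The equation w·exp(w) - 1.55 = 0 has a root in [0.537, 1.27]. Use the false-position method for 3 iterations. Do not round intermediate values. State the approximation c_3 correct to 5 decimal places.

f(0.537000) = -0.631265, f(1.270000) = 2.972283
step 1: c = 0.665406, f(c) = -0.255599 < 0 → new bracket [0.665406, 1.270000]
step 2: c = 0.713281, f(c) = -0.094426 < 0 → new bracket [0.713281, 1.270000]
step 3: c = 0.730422, f(c) = -0.033674 < 0 → new bracket [0.730422, 1.270000]

0.73042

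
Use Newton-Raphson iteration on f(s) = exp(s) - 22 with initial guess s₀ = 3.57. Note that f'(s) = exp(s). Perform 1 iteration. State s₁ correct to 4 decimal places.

3.1894

s_0 = 3.570000: f = 13.516593, f' = 35.516593 → s_1 = 3.570000 - (13.516593)/(35.516593) = 3.189429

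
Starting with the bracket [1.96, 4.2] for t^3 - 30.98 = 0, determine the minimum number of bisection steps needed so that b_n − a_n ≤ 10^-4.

15

Initial width b − a = 4.2 − 1.96 = 2.240000.
After n steps the width is (b−a)/2^n; need (b−a)/2^n ≤ 10^-4.
So n ≥ log₂(2.240000/10^-4) = log₂(22400.0000) ≈ 14.4512.
Hence n = 15.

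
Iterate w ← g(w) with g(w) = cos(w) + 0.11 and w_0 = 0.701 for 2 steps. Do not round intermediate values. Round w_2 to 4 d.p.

w_1 = g(0.701000) = 0.874198
w_2 = g(0.874198) = 0.751613

0.7516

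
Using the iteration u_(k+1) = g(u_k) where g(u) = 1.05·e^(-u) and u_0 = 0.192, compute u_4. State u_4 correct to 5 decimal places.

u_1 = g(0.192000) = 0.866572
u_2 = g(0.866572) = 0.441410
u_3 = g(0.441410) = 0.675286
u_4 = g(0.675286) = 0.534462

0.53446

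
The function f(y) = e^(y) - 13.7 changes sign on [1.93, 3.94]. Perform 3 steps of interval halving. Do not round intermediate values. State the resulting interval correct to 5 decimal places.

f(1.930000) = -6.810490, f(3.940000) = 37.718601 (opposite signs)
step 1: m = 2.935000, f(m) = 5.121503 > 0 → root in [1.930000, 2.935000]
step 2: m = 2.432500, f(m) = -2.312685 < 0 → root in [2.432500, 2.935000]
step 3: m = 2.683750, f(m) = 0.939890 > 0 → root in [2.432500, 2.683750]

[2.43250, 2.68375]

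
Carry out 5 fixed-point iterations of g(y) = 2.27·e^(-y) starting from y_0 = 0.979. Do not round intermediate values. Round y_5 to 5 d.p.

0.87089

y_1 = g(0.979000) = 0.852809
y_2 = g(0.852809) = 0.967511
y_3 = g(0.967511) = 0.862663
y_4 = g(0.862663) = 0.958023
y_5 = g(0.958023) = 0.870887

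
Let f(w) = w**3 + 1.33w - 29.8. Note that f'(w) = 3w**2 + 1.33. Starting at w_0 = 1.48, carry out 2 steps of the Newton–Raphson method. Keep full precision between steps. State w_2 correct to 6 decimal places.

3.459749

w_0 = 1.480000: f = -24.589808, f' = 7.901200 → w_1 = 1.480000 - (-24.589808)/(7.901200) = 4.592161
w_1 = 4.592161: f = 73.146814, f' = 64.593833 → w_2 = 4.592161 - (73.146814)/(64.593833) = 3.459749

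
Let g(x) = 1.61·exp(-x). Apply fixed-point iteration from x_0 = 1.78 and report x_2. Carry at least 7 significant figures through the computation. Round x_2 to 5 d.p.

x_1 = g(1.780000) = 0.271507
x_2 = g(0.271507) = 1.227190

1.22719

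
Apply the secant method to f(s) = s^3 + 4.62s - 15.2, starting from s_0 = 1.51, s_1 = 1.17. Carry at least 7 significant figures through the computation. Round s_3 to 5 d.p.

1.83834

f(s_0) = -4.780849, f(s_1) = -8.192987
s_2 = 1.170000 - (-8.192987)·(1.170000 - 1.510000)/(-8.192987 - (-4.780849)) = 1.986384; f(s_2) = 1.814815
s_3 = 1.986384 - (1.814815)·(1.986384 - 1.170000)/(1.814815 - (-8.192987)) = 1.838341; f(s_3) = -0.494195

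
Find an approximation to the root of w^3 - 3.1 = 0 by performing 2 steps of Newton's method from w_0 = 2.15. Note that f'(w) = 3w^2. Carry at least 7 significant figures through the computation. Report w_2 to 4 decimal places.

Newton update: w ← w − f(w)/f'(w).
w_0 = 2.150000: f = 6.838375, f' = 13.867500 → w_1 = 2.150000 - (6.838375)/(13.867500) = 1.656878
w_1 = 1.656878: f = 1.448532, f' = 8.235730 → w_2 = 1.656878 - (1.448532)/(8.235730) = 1.480994

1.4810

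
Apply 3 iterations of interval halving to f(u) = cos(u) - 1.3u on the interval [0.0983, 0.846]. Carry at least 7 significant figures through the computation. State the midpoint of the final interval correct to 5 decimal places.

f(0.098300) = 0.867382, f(0.846000) = -0.436817 (opposite signs)
step 1: m = 0.472150, f(m) = 0.276798 > 0 → root in [0.472150, 0.846000]
step 2: m = 0.659075, f(m) = -0.066238 < 0 → root in [0.472150, 0.659075]
step 3: m = 0.565612, f(m) = 0.108964 > 0 → root in [0.565612, 0.659075]
Midpoint of [0.565612, 0.659075] = 0.612344

0.61234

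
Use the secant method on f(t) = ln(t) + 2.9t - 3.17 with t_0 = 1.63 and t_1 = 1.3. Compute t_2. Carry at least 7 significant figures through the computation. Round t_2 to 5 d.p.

1.05949

f(t_0) = 2.045580, f(t_1) = 0.862364
t_2 = 1.300000 - (0.862364)·(1.300000 - 1.630000)/(0.862364 - (2.045580)) = 1.059486; f(t_2) = -0.039708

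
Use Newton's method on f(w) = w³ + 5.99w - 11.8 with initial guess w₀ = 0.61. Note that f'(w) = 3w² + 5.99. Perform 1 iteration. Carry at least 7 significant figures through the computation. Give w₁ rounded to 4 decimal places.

w_0 = 0.610000: f = -7.919119, f' = 7.106300 → w_1 = 0.610000 - (-7.919119)/(7.106300) = 1.724380

1.7244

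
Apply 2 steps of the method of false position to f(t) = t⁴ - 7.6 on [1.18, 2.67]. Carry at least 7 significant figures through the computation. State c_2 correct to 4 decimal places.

f(1.180000) = -5.661222, f(2.670000) = 43.221215
step 1: c = 1.352561, f(c) = -4.253214 < 0 → new bracket [1.352561, 2.670000]
step 2: c = 1.470590, f(c) = -2.923008 < 0 → new bracket [1.470590, 2.670000]

1.4706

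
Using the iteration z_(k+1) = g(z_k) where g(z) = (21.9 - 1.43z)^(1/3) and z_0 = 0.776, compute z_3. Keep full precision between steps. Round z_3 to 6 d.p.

2.628222

z_1 = g(0.776000) = 2.749711
z_2 = g(2.749711) = 2.619183
z_3 = g(2.619183) = 2.628222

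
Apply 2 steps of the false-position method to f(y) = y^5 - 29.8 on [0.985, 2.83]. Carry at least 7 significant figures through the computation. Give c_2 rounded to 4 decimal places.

1.5094

f(0.985000) = -28.872783, f(2.830000) = 151.723216
step 1: c = 1.279969, f(c) = -26.364437 < 0 → new bracket [1.279969, 2.830000]
step 2: c = 1.509439, f(c) = -21.964303 < 0 → new bracket [1.509439, 2.830000]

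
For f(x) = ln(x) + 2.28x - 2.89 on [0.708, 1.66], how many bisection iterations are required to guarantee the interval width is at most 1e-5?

Initial width b − a = 1.66 − 0.708 = 0.952000.
After n steps the width is (b−a)/2^n; need (b−a)/2^n ≤ 1e-5.
So n ≥ log₂(0.952000/1e-5) = log₂(95200.0000) ≈ 16.5387.
Hence n = 17.

17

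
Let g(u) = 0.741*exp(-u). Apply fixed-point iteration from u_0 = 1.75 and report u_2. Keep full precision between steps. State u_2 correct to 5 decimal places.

0.65147

u_1 = g(1.750000) = 0.128766
u_2 = g(0.128766) = 0.651472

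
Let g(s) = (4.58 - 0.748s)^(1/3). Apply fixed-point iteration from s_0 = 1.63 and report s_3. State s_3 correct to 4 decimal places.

1.5108

s_1 = g(1.630000) = 1.497887
s_2 = g(1.497887) = 1.512427
s_3 = g(1.512427) = 1.510841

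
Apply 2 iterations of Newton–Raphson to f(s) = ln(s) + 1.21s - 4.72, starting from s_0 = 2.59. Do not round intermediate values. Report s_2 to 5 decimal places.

Newton update: s ← s − f(s)/f'(s).
f'(s) = 1/s + 1.21
s_0 = 2.590000: f = -0.634442, f' = 1.596100 → s_1 = 2.590000 - (-0.634442)/(1.596100) = 2.987495
s_1 = 2.987495: f = -0.010696, f' = 1.544729 → s_2 = 2.987495 - (-0.010696)/(1.544729) = 2.994419

2.99442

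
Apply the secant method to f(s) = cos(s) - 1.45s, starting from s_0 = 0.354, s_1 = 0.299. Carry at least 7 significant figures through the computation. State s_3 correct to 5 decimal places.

Secant update: s_(k+1) = s_k − f(s_k)·(s_k − s_(k-1))/(f(s_k) − f(s_(k-1))).
f(s_0) = 0.424694, f(s_1) = 0.522082
s_2 = 0.299000 - (0.522082)·(0.299000 - 0.354000)/(0.522082 - (0.424694)) = 0.593846; f(s_2) = -0.032283
s_3 = 0.593846 - (-0.032283)·(0.593846 - 0.299000)/(-0.032283 - (0.522082)) = 0.576676; f(s_3) = 0.002099

0.57668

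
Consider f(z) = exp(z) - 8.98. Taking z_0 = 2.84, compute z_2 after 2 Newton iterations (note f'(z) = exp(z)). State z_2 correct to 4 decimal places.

z_0 = 2.840000: f = 8.135766, f' = 17.115766 → z_1 = 2.840000 - (8.135766)/(17.115766) = 2.364662
z_1 = 2.364662: f = 1.660447, f' = 10.640447 → z_2 = 2.364662 - (1.660447)/(10.640447) = 2.208612

2.2086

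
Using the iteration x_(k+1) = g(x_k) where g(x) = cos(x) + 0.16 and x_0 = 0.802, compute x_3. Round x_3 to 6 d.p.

0.845130

x_1 = g(0.802000) = 0.855271
x_2 = g(0.855271) = 0.816014
x_3 = g(0.816014) = 0.845130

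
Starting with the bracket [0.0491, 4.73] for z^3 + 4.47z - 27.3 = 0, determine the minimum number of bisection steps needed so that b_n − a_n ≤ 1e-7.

Initial width b − a = 4.73 − 0.0491 = 4.680900.
After n steps the width is (b−a)/2^n; need (b−a)/2^n ≤ 1e-7.
So n ≥ log₂(4.680900/1e-7) = log₂(46809000.0000) ≈ 25.4803.
Hence n = 26.

26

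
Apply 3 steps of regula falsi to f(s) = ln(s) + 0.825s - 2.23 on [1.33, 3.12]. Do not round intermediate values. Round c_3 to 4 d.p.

f(1.330000) = -0.847571, f(3.120000) = 1.481833
step 1: c = 1.981305, f(c) = 0.088332 > 0 → new bracket [1.330000, 1.981305]
step 2: c = 1.919834, f(c) = 0.006101 > 0 → new bracket [1.330000, 1.919834]
step 3: c = 1.915618, f(c) = 0.000425 > 0 → new bracket [1.330000, 1.915618]

1.9156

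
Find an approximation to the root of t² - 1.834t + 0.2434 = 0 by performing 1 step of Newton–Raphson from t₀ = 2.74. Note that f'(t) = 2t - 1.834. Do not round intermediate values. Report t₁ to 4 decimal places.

t_0 = 2.740000: f = 2.725840, f' = 3.646000 → t_1 = 2.740000 - (2.725840)/(3.646000) = 1.992375

1.9924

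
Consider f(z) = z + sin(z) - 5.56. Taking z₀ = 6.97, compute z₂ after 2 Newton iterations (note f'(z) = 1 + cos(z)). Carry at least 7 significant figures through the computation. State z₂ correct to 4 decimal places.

z_0 = 6.970000: f = 2.044077, f' = 1.773270 → z_1 = 6.970000 - (2.044077)/(1.773270) = 5.817283
z_1 = 5.817283: f = -0.191945, f' = 1.893417 → z_2 = 5.817283 - (-0.191945)/(1.893417) = 5.918659

5.9187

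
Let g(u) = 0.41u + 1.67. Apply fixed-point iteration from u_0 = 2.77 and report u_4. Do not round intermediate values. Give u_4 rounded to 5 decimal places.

2.82880

u_1 = g(2.770000) = 2.805700
u_2 = g(2.805700) = 2.820337
u_3 = g(2.820337) = 2.826338
u_4 = g(2.826338) = 2.828799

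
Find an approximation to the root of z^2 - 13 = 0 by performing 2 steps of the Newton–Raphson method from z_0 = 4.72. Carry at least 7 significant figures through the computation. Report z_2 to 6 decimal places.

3.607867

f'(z) = 2z
z_0 = 4.720000: f = 9.278400, f' = 9.440000 → z_1 = 4.720000 - (9.278400)/(9.440000) = 3.737119
z_1 = 3.737119: f = 0.966056, f' = 7.474237 → z_2 = 3.737119 - (0.966056)/(7.474237) = 3.607867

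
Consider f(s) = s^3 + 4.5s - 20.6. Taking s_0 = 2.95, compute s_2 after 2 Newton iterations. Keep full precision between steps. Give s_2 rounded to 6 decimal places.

f'(s) = 3s^2 + 4.5
s_0 = 2.950000: f = 18.347375, f' = 30.607500 → s_1 = 2.950000 - (18.347375)/(30.607500) = 2.350560
s_1 = 2.350560: f = 2.964665, f' = 21.075390 → s_2 = 2.350560 - (2.964665)/(21.075390) = 2.209890

2.209890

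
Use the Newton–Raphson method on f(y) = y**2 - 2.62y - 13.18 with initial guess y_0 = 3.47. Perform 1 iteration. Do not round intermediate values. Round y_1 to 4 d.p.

5.8382

Newton update: y ← y − f(y)/f'(y).
f'(y) = 2y - 2.62
y_0 = 3.470000: f = -10.230500, f' = 4.320000 → y_1 = 3.470000 - (-10.230500)/(4.320000) = 5.838171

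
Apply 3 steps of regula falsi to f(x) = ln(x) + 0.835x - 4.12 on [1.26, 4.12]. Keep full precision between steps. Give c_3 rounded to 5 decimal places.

False-position update: c = (a·f(b) − b·f(a))/(f(b) − f(a)); replace the endpoint whose sign matches f(c).
f(1.260000) = -2.836788, f(4.120000) = 0.736053
step 1: c = 3.530802, f(c) = 0.089744 > 0 → new bracket [1.260000, 3.530802]
step 2: c = 3.461166, f(c) = 0.011679 > 0 → new bracket [1.260000, 3.461166]
step 3: c = 3.452141, f(c) = 0.001532 > 0 → new bracket [1.260000, 3.452141]

3.45214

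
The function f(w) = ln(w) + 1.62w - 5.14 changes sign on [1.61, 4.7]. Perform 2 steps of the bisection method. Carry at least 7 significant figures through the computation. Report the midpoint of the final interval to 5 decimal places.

f(1.610000) = -2.055566, f(4.700000) = 4.021563 (opposite signs)
step 1: m = 3.155000, f(m) = 1.120088 > 0 → root in [1.610000, 3.155000]
step 2: m = 2.382500, f(m) = -0.412200 < 0 → root in [2.382500, 3.155000]
Midpoint of [2.382500, 3.155000] = 2.768750

2.76875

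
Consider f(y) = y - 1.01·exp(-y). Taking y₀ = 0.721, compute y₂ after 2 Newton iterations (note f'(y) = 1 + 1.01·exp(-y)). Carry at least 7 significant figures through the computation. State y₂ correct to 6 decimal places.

0.570749

y_0 = 0.721000: f = 0.229872, f' = 1.491128 → y_1 = 0.721000 - (0.229872)/(1.491128) = 0.566841
y_1 = 0.566841: f = -0.006148, f' = 1.572988 → y_2 = 0.566841 - (-0.006148)/(1.572988) = 0.570749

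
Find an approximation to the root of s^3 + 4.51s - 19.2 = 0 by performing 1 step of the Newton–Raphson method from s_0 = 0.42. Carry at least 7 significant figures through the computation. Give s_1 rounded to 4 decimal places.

3.8395

Newton update: s ← s − f(s)/f'(s).
f'(s) = 3s^2 + 4.51
s_0 = 0.420000: f = -17.231712, f' = 5.039200 → s_1 = 0.420000 - (-17.231712)/(5.039200) = 3.839533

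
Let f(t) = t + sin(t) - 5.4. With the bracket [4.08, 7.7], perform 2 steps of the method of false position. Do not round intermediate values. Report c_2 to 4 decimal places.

f(4.080000) = -2.126618, f(7.700000) = 3.288168
step 1: c = 5.501729, f(c) = -0.602586 < 0 → new bracket [5.501729, 7.700000]
step 2: c = 5.842189, f(c) = 0.015348 > 0 → new bracket [5.501729, 5.842189]

5.8422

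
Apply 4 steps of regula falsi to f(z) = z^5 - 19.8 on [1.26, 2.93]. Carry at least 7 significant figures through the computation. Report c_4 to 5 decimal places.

f(1.260000) = -16.624203, f(2.930000) = 196.142488
step 1: c = 1.390483, f(c) = -14.602096 < 0 → new bracket [1.390483, 2.930000]
step 2: c = 1.497153, f(c) = -12.278038 < 0 → new bracket [1.497153, 2.930000]
step 3: c = 1.581562, f(c) = -9.904649 < 0 → new bracket [1.581562, 2.930000]
step 4: c = 1.646381, f(c) = -7.703714 < 0 → new bracket [1.646381, 2.930000]

1.64638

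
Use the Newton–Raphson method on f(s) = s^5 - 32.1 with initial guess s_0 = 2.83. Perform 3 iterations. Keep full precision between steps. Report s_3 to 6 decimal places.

2.009570

f'(s) = 5s^4
s_0 = 2.830000: f = 149.423216, f' = 320.712396 → s_1 = 2.830000 - (149.423216)/(320.712396) = 2.364090
s_1 = 2.364090: f = 41.744768, f' = 156.180134 → s_2 = 2.364090 - (41.744768)/(156.180134) = 2.096804
s_2 = 2.096804: f = 8.431139, f' = 96.649821 → s_3 = 2.096804 - (8.431139)/(96.649821) = 2.009570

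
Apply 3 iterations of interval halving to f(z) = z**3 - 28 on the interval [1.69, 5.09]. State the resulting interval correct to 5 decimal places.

[2.96500, 3.39000]

f(1.690000) = -23.173191, f(5.090000) = 103.872229 (opposite signs)
step 1: m = 3.390000, f(m) = 10.958219 > 0 → root in [1.690000, 3.390000]
step 2: m = 2.540000, f(m) = -11.612936 < 0 → root in [2.540000, 3.390000]
step 3: m = 2.965000, f(m) = -1.934018 < 0 → root in [2.965000, 3.390000]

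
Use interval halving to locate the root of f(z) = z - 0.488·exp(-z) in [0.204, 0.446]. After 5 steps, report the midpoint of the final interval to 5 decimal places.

0.34391

f(0.204000) = -0.193946, f(0.446000) = 0.133590 (opposite signs)
step 1: m = 0.325000, f(m) = -0.027593 < 0 → root in [0.325000, 0.446000]
step 2: m = 0.385500, f(m) = 0.053606 > 0 → root in [0.325000, 0.385500]
step 3: m = 0.355250, f(m) = 0.013163 > 0 → root in [0.325000, 0.355250]
step 4: m = 0.340125, f(m) = -0.007176 < 0 → root in [0.340125, 0.355250]
step 5: m = 0.347688, f(m) = 0.003004 > 0 → root in [0.340125, 0.347688]
Midpoint of [0.340125, 0.347688] = 0.343906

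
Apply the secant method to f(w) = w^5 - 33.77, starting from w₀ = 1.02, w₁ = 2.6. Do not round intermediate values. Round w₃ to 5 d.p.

1.73487

f(w_0) = -32.665919, f(w_1) = 85.043760
w_2 = 2.600000 - (85.043760)·(2.600000 - 1.020000)/(85.043760 - (-32.665919)) = 1.458470; f(w_2) = -27.170860
w_3 = 1.458470 - (-27.170860)·(1.458470 - 2.600000)/(-27.170860 - (85.043760)) = 1.734872; f(w_3) = -18.054175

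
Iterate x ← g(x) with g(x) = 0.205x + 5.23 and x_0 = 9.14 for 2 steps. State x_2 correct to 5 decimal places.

x_1 = g(9.140000) = 7.103700
x_2 = g(7.103700) = 6.686259

6.68626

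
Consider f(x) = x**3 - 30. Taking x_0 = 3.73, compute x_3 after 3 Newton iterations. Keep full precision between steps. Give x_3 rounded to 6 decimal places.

f'(x) = 3x**2
x_0 = 3.730000: f = 21.895117, f' = 41.738700 → x_1 = 3.730000 - (21.895117)/(41.738700) = 3.205424
x_1 = 3.205424: f = 2.934910, f' = 30.824231 → x_2 = 3.205424 - (2.934910)/(30.824231) = 3.110210
x_2 = 3.110210: f = 0.086316, f' = 29.020213 → x_3 = 3.110210 - (0.086316)/(29.020213) = 3.107235

3.107235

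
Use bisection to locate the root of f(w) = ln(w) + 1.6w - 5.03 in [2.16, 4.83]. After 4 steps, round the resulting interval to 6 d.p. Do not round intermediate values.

[2.493750, 2.660625]

f(2.160000) = -0.803892, f(4.830000) = 4.272846 (opposite signs)
step 1: m = 3.495000, f(m) = 1.813333 > 0 → root in [2.160000, 3.495000]
step 2: m = 2.827500, f(m) = 0.533393 > 0 → root in [2.160000, 2.827500]
step 3: m = 2.493750, f(m) = -0.126212 < 0 → root in [2.493750, 2.827500]
step 4: m = 2.660625, f(m) = 0.205561 > 0 → root in [2.493750, 2.660625]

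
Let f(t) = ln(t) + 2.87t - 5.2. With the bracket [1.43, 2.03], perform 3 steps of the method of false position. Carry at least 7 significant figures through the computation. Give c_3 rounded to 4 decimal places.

1.6396

f(1.430000) = -0.738226, f(2.030000) = 1.334136
step 1: c = 1.643735, f(c) = 0.014489 > 0 → new bracket [1.430000, 1.643735]
step 2: c = 1.639620, f(c) = 0.000175 > 0 → new bracket [1.430000, 1.639620]
step 3: c = 1.639571, f(c) = 0.000002 > 0 → new bracket [1.430000, 1.639571]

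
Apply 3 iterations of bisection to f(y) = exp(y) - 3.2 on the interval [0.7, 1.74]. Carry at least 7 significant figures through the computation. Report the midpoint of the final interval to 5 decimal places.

f(0.700000) = -1.186247, f(1.740000) = 2.497343 (opposite signs)
step 1: m = 1.220000, f(m) = 0.187188 > 0 → root in [0.700000, 1.220000]
step 2: m = 0.960000, f(m) = -0.588304 < 0 → root in [0.960000, 1.220000]
step 3: m = 1.090000, f(m) = -0.225726 < 0 → root in [1.090000, 1.220000]
Midpoint of [1.090000, 1.220000] = 1.155000

1.15500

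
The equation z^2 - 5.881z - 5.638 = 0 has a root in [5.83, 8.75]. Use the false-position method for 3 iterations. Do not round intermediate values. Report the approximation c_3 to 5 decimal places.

False-position update: c = (a·f(b) − b·f(a))/(f(b) − f(a)); replace the endpoint whose sign matches f(c).
f(5.830000) = -5.935330, f(8.750000) = 19.465750
step 1: c = 6.512300, f(c) = -1.526783 < 0 → new bracket [6.512300, 8.750000]
step 2: c = 6.675048, f(c) = -0.337693 < 0 → new bracket [6.675048, 8.750000]
step 3: c = 6.710430, f(c) = -0.072165 < 0 → new bracket [6.710430, 8.750000]

6.71043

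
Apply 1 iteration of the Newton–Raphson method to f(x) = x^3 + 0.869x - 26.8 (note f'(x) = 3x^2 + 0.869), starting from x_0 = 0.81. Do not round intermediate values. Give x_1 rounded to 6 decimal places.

9.820210

x_0 = 0.810000: f = -25.564669, f' = 2.837300 → x_1 = 0.810000 - (-25.564669)/(2.837300) = 9.820210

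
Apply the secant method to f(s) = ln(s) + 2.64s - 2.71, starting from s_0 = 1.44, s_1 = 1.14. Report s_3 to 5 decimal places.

f(s_0) = 1.456243, f(s_1) = 0.430628
s_2 = 1.140000 - (0.430628)·(1.140000 - 1.440000)/(0.430628 - (1.456243)) = 1.014038; f(s_2) = -0.018999
s_3 = 1.014038 - (-0.018999)·(1.014038 - 1.140000)/(-0.018999 - (0.430628)) = 1.019361; f(s_3) = 0.000288

1.01936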